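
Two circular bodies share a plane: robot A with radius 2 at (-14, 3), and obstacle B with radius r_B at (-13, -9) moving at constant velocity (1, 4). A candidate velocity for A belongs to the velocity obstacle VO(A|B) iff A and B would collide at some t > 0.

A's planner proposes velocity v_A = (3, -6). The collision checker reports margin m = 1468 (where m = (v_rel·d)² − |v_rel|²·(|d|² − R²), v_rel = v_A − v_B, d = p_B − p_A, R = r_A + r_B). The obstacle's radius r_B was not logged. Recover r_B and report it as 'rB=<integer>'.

m = 1468
d = (1, -12);  v_rel = (2, -10),  |v_rel|² = 104
v_rel×d = (2)·(-12) − (-10)·(1) = -14
since m = R²·104 − (-14)²:  R² = (196 + 1468) / 104 = 16
R = √16 = 4  ⇒  r_B = 4 − 2 = 2

rB=2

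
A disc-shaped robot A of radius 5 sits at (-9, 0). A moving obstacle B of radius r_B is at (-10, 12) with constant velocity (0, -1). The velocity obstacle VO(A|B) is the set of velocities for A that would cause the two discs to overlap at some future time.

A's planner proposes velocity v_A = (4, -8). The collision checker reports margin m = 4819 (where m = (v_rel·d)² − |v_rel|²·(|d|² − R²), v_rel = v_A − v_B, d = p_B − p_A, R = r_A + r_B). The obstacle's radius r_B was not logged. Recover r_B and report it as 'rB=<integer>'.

m = 4819
d = (-1, 12);  v_rel = (4, -7),  |v_rel|² = 65
v_rel×d = (4)·(12) − (-7)·(-1) = 41
since m = R²·65 − 41²:  R² = (1681 + 4819) / 65 = 100
R = √100 = 10  ⇒  r_B = 10 − 5 = 5

rB=5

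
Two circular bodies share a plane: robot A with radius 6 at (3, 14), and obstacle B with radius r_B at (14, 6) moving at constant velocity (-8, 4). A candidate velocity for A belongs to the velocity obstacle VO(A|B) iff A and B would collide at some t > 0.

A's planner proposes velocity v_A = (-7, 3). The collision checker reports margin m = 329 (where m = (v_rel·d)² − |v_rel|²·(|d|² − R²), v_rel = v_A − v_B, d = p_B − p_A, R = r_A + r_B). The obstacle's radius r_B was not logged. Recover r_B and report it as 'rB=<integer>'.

m = 329
d = (11, -8);  v_rel = (1, -1),  |v_rel|² = 2
v_rel×d = (1)·(-8) − (-1)·(11) = 3
since m = R²·2 − 3²:  R² = (9 + 329) / 2 = 169
R = √169 = 13  ⇒  r_B = 13 − 6 = 7

rB=7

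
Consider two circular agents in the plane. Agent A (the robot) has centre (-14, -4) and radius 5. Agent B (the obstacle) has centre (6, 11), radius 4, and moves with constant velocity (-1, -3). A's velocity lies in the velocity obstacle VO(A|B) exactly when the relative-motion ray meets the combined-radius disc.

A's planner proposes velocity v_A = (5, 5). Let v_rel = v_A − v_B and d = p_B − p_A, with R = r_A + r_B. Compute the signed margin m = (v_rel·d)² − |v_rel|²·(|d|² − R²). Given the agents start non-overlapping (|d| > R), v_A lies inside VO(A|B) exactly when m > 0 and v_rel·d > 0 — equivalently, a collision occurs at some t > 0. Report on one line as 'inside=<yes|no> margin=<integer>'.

d = (20, 15),  |d|² = 625;  R = 5+4 = 9,  c = 625−9² = 544
v_rel = (6, 8),  |v_rel|² = 100;  v_rel·d = (6)·(20) + (8)·(15) = 240
100·t² − 480·t + 544 = 0  ⇒  m = 240² − 100·544 = 3200
m = 3200 > 0,  v_rel·d = 240 > 0  ⇒  inside

inside=yes margin=3200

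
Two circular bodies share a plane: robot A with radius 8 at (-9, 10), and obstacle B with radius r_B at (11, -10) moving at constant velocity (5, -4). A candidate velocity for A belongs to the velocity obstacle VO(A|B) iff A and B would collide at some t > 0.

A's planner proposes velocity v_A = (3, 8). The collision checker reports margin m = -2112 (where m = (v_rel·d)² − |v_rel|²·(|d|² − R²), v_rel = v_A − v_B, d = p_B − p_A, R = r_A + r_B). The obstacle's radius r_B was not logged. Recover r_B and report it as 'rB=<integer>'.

m = -2112
d = (20, -20);  v_rel = (-2, 12),  |v_rel|² = 148
v_rel×d = (-2)·(-20) − (12)·(20) = -200
since m = R²·148 − (-200)²:  R² = (40000 + -2112) / 148 = 256
R = √256 = 16  ⇒  r_B = 16 − 8 = 8

rB=8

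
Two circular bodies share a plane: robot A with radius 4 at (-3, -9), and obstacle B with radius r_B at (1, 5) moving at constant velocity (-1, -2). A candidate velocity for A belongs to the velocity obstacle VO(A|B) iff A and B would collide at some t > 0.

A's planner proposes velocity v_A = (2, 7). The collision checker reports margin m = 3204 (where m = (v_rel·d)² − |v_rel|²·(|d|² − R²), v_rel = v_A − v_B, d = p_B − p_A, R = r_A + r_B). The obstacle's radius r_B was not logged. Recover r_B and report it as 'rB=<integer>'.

m = 3204
d = (4, 14);  v_rel = (3, 9),  |v_rel|² = 90
v_rel×d = (3)·(14) − (9)·(4) = 6
since m = R²·90 − 6²:  R² = (36 + 3204) / 90 = 36
R = √36 = 6  ⇒  r_B = 6 − 4 = 2

rB=2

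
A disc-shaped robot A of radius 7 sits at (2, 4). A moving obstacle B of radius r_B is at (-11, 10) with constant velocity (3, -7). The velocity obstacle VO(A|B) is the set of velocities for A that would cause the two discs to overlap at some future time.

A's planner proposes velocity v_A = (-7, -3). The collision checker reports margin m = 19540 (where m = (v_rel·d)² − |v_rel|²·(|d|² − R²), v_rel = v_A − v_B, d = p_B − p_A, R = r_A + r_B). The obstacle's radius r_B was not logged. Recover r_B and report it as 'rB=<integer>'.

m = 19540
d = (-13, 6);  v_rel = (-10, 4),  |v_rel|² = 116
v_rel×d = (-10)·(6) − (4)·(-13) = -8
since m = R²·116 − (-8)²:  R² = (64 + 19540) / 116 = 169
R = √169 = 13  ⇒  r_B = 13 − 7 = 6

rB=6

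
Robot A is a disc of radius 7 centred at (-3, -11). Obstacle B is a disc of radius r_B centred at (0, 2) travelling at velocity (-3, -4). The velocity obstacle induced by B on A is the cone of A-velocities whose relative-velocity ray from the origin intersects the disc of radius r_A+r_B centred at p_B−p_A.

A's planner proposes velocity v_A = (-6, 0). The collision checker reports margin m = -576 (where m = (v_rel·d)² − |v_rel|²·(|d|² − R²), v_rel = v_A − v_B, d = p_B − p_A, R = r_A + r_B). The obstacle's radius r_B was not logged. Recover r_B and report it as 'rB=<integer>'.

m = -576
d = (3, 13);  v_rel = (-3, 4),  |v_rel|² = 25
v_rel×d = (-3)·(13) − (4)·(3) = -51
since m = R²·25 − (-51)²:  R² = (2601 + -576) / 25 = 81
R = √81 = 9  ⇒  r_B = 9 − 7 = 2

rB=2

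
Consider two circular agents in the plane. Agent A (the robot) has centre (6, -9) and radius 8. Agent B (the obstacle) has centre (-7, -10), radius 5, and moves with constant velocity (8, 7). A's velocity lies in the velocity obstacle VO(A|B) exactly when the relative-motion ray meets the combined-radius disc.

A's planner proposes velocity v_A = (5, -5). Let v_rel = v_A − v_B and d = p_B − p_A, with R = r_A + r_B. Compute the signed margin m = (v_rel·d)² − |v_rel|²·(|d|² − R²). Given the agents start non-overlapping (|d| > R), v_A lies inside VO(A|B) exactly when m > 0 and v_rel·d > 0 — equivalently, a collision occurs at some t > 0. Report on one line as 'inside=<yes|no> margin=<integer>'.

d = (-13, -1),  |d|² = 170;  R = 8+5 = 13,  c = 170−13² = 1
v_rel = (-3, -12),  |v_rel|² = 153;  v_rel·d = (-3)·(-13) + (-12)·(-1) = 51
153·t² − 102·t + 1 = 0  ⇒  m = 51² − 153·1 = 2448
m = 2448 > 0,  v_rel·d = 51 > 0  ⇒  inside

inside=yes margin=2448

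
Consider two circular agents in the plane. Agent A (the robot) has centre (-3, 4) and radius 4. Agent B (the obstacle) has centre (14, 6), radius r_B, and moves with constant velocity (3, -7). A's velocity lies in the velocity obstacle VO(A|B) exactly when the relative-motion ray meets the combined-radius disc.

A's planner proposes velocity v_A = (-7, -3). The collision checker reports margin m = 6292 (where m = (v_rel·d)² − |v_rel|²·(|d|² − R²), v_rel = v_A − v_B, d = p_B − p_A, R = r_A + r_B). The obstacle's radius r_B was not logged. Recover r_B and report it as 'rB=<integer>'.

m = 6292
d = (17, 2);  v_rel = (-10, 4),  |v_rel|² = 116
v_rel×d = (-10)·(2) − (4)·(17) = -88
since m = R²·116 − (-88)²:  R² = (7744 + 6292) / 116 = 121
R = √121 = 11  ⇒  r_B = 11 − 4 = 7

rB=7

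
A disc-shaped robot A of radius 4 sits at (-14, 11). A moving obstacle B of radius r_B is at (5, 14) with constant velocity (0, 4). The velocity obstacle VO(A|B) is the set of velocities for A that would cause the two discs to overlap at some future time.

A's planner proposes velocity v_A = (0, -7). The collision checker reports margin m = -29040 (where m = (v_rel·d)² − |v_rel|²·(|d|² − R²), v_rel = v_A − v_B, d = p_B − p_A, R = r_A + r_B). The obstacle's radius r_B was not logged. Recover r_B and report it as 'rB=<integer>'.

m = -29040
d = (19, 3);  v_rel = (0, -11),  |v_rel|² = 121
v_rel×d = (0)·(3) − (-11)·(19) = 209
since m = R²·121 − 209²:  R² = (43681 + -29040) / 121 = 121
R = √121 = 11  ⇒  r_B = 11 − 4 = 7

rB=7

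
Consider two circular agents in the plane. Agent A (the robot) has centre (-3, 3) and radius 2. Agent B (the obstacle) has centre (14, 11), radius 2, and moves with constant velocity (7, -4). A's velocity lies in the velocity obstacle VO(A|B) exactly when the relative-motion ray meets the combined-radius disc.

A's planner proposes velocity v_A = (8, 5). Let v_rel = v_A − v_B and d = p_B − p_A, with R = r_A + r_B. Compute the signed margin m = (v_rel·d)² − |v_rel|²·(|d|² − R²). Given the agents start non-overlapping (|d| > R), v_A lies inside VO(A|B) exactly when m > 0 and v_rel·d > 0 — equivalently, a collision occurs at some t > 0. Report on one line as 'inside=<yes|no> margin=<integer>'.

d = (17, 8),  |d|² = 353;  R = 2+2 = 4,  c = 353−4² = 337
v_rel = (1, 9),  |v_rel|² = 82;  v_rel·d = (1)·(17) + (9)·(8) = 89
82·t² − 178·t + 337 = 0  ⇒  m = 89² − 82·337 = -19713
m = -19713 < 0,  v_rel·d = 89 > 0  ⇒  outside

inside=no margin=-19713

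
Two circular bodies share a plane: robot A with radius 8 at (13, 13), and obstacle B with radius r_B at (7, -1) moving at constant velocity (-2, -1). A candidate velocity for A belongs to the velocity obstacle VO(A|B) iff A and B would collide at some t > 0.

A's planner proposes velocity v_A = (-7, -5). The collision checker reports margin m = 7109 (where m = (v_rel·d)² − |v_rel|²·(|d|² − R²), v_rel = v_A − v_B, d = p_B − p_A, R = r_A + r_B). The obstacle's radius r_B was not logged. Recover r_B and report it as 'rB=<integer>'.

m = 7109
d = (-6, -14);  v_rel = (-5, -4),  |v_rel|² = 41
v_rel×d = (-5)·(-14) − (-4)·(-6) = 46
since m = R²·41 − 46²:  R² = (2116 + 7109) / 41 = 225
R = √225 = 15  ⇒  r_B = 15 − 8 = 7

rB=7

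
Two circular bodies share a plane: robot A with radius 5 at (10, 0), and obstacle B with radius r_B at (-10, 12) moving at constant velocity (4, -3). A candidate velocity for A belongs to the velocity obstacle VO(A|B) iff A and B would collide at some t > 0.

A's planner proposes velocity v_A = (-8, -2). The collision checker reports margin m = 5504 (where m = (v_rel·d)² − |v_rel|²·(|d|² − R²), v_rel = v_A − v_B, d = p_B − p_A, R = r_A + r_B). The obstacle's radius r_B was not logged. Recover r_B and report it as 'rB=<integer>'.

m = 5504
d = (-20, 12);  v_rel = (-12, 1),  |v_rel|² = 145
v_rel×d = (-12)·(12) − (1)·(-20) = -124
since m = R²·145 − (-124)²:  R² = (15376 + 5504) / 145 = 144
R = √144 = 12  ⇒  r_B = 12 − 5 = 7

rB=7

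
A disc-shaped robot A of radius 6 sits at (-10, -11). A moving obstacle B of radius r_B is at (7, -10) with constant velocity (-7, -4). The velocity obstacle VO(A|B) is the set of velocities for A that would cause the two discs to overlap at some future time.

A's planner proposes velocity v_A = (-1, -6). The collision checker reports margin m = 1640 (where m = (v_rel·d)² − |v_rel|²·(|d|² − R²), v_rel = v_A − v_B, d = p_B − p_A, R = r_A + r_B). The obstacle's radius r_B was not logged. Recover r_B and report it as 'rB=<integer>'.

m = 1640
d = (17, 1);  v_rel = (6, -2),  |v_rel|² = 40
v_rel×d = (6)·(1) − (-2)·(17) = 40
since m = R²·40 − 40²:  R² = (1600 + 1640) / 40 = 81
R = √81 = 9  ⇒  r_B = 9 − 6 = 3

rB=3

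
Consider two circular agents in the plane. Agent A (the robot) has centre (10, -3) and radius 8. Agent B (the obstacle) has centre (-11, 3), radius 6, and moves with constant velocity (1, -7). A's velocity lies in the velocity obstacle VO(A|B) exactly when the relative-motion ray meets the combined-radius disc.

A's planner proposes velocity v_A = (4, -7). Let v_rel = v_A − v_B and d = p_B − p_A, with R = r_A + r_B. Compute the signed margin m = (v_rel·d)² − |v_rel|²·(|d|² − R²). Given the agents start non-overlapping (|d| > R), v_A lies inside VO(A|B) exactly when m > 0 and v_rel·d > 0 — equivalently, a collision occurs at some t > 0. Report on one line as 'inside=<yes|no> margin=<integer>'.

d = (-21, 6),  |d|² = 477;  R = 8+6 = 14,  c = 477−14² = 281
v_rel = (3, 0),  |v_rel|² = 9;  v_rel·d = (3)·(-21) + (0)·(6) = -63
9·t² + 126·t + 281 = 0  ⇒  m = (-63)² − 9·281 = 1440
m = 1440 > 0,  v_rel·d = -63 < 0  ⇒  outside

inside=no margin=1440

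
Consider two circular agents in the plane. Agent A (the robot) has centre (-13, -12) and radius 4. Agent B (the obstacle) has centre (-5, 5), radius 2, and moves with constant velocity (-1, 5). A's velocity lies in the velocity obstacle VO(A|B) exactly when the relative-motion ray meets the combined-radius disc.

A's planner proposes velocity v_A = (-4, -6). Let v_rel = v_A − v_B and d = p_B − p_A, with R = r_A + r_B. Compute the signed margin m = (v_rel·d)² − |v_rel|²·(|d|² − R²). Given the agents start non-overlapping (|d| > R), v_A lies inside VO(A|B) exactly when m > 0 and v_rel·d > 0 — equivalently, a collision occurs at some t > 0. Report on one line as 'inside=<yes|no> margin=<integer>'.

d = (8, 17),  |d|² = 353;  R = 4+2 = 6,  c = 353−6² = 317
v_rel = (-3, -11),  |v_rel|² = 130;  v_rel·d = (-3)·(8) + (-11)·(17) = -211
130·t² + 422·t + 317 = 0  ⇒  m = (-211)² − 130·317 = 3311
m = 3311 > 0,  v_rel·d = -211 < 0  ⇒  outside

inside=no margin=3311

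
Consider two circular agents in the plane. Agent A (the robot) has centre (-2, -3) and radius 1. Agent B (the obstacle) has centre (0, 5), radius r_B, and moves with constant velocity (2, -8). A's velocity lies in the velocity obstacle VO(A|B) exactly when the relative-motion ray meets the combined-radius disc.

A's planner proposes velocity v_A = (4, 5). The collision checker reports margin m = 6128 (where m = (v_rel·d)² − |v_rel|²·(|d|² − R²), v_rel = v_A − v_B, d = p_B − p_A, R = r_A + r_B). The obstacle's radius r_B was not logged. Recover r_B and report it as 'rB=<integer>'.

m = 6128
d = (2, 8);  v_rel = (2, 13),  |v_rel|² = 173
v_rel×d = (2)·(8) − (13)·(2) = -10
since m = R²·173 − (-10)²:  R² = (100 + 6128) / 173 = 36
R = √36 = 6  ⇒  r_B = 6 − 1 = 5

rB=5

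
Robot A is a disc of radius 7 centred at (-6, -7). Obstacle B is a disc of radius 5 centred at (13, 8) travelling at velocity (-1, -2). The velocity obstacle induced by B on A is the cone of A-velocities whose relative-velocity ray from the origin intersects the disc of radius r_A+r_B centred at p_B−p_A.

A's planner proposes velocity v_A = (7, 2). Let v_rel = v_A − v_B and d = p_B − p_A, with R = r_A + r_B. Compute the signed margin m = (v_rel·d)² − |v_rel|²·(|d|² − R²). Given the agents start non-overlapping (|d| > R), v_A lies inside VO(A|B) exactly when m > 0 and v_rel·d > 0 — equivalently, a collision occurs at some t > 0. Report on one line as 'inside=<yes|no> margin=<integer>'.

d = (19, 15),  |d|² = 586;  R = 7+5 = 12,  c = 586−12² = 442
v_rel = (8, 4),  |v_rel|² = 80;  v_rel·d = (8)·(19) + (4)·(15) = 212
80·t² − 424·t + 442 = 0  ⇒  m = 212² − 80·442 = 9584
m = 9584 > 0,  v_rel·d = 212 > 0  ⇒  inside

inside=yes margin=9584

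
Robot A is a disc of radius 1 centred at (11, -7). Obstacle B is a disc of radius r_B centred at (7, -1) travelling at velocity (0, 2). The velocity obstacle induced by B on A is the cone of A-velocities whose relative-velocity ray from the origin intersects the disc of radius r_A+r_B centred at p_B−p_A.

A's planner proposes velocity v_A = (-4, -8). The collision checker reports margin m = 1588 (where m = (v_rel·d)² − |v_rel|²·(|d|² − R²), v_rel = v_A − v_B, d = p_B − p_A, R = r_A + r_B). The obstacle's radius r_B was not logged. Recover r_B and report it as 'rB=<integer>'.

m = 1588
d = (-4, 6);  v_rel = (-4, -10),  |v_rel|² = 116
v_rel×d = (-4)·(6) − (-10)·(-4) = -64
since m = R²·116 − (-64)²:  R² = (4096 + 1588) / 116 = 49
R = √49 = 7  ⇒  r_B = 7 − 1 = 6

rB=6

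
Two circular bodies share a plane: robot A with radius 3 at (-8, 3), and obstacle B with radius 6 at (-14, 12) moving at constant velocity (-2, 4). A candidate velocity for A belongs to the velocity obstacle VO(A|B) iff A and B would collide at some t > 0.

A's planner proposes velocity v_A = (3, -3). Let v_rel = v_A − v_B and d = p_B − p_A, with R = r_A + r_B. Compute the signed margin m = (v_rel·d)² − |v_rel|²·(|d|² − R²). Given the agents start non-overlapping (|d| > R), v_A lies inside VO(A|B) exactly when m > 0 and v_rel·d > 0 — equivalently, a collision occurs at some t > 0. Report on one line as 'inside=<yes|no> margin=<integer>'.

d = (-6, 9),  |d|² = 117;  R = 3+6 = 9,  c = 117−9² = 36
v_rel = (5, -7),  |v_rel|² = 74;  v_rel·d = (5)·(-6) + (-7)·(9) = -93
74·t² + 186·t + 36 = 0  ⇒  m = (-93)² − 74·36 = 5985
m = 5985 > 0,  v_rel·d = -93 < 0  ⇒  outside

inside=no margin=5985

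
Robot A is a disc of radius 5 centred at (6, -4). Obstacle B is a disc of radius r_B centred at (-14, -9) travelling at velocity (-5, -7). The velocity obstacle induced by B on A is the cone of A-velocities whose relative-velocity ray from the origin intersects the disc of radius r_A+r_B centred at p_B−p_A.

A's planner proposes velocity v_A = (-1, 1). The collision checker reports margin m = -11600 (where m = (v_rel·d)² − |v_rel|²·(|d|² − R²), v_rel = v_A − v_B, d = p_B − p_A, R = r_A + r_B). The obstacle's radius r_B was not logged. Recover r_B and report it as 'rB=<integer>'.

m = -11600
d = (-20, -5);  v_rel = (4, 8),  |v_rel|² = 80
v_rel×d = (4)·(-5) − (8)·(-20) = 140
since m = R²·80 − 140²:  R² = (19600 + -11600) / 80 = 100
R = √100 = 10  ⇒  r_B = 10 − 5 = 5

rB=5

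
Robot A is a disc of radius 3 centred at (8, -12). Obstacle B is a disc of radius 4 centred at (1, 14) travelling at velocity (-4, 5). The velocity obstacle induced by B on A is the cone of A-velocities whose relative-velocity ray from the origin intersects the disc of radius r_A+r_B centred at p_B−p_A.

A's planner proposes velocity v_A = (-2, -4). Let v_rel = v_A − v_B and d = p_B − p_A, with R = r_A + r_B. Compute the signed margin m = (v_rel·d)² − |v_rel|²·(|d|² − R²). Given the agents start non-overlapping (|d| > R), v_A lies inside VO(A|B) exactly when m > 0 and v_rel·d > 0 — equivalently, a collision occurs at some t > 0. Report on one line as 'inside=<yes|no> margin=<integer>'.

d = (-7, 26),  |d|² = 725;  R = 3+4 = 7,  c = 725−7² = 676
v_rel = (2, -9),  |v_rel|² = 85;  v_rel·d = (2)·(-7) + (-9)·(26) = -248
85·t² + 496·t + 676 = 0  ⇒  m = (-248)² − 85·676 = 4044
m = 4044 > 0,  v_rel·d = -248 < 0  ⇒  outside

inside=no margin=4044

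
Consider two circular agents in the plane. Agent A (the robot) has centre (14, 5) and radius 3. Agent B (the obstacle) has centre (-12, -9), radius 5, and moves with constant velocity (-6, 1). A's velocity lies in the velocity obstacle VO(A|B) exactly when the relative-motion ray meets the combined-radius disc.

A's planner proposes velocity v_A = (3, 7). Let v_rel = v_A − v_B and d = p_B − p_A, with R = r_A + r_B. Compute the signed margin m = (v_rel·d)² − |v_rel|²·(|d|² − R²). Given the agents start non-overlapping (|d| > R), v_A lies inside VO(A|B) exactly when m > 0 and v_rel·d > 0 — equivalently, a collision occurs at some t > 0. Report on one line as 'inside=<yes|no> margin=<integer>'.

d = (-26, -14),  |d|² = 872;  R = 3+5 = 8,  c = 872−8² = 808
v_rel = (9, 6),  |v_rel|² = 117;  v_rel·d = (9)·(-26) + (6)·(-14) = -318
117·t² + 636·t + 808 = 0  ⇒  m = (-318)² − 117·808 = 6588
m = 6588 > 0,  v_rel·d = -318 < 0  ⇒  outside

inside=no margin=6588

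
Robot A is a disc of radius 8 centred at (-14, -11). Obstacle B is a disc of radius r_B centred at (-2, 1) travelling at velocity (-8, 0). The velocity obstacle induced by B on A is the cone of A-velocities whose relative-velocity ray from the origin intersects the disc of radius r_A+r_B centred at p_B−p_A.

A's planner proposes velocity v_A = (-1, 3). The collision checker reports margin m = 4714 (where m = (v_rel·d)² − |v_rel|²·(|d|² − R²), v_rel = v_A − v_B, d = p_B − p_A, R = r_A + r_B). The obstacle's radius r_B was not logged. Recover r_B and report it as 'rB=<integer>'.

m = 4714
d = (12, 12);  v_rel = (7, 3),  |v_rel|² = 58
v_rel×d = (7)·(12) − (3)·(12) = 48
since m = R²·58 − 48²:  R² = (2304 + 4714) / 58 = 121
R = √121 = 11  ⇒  r_B = 11 − 8 = 3

rB=3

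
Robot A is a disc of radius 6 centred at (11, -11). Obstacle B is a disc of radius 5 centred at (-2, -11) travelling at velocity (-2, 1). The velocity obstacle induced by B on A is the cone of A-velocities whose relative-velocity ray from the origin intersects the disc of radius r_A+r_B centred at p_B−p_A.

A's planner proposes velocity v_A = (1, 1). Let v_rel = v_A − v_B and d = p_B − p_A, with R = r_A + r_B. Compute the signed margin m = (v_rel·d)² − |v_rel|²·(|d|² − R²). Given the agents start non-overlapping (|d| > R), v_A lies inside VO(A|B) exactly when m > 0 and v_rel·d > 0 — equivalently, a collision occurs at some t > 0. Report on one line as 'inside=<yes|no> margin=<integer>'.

d = (-13, 0),  |d|² = 169;  R = 6+5 = 11,  c = 169−11² = 48
v_rel = (3, 0),  |v_rel|² = 9;  v_rel·d = (3)·(-13) + (0)·(0) = -39
9·t² + 78·t + 48 = 0  ⇒  m = (-39)² − 9·48 = 1089
m = 1089 > 0,  v_rel·d = -39 < 0  ⇒  outside

inside=no margin=1089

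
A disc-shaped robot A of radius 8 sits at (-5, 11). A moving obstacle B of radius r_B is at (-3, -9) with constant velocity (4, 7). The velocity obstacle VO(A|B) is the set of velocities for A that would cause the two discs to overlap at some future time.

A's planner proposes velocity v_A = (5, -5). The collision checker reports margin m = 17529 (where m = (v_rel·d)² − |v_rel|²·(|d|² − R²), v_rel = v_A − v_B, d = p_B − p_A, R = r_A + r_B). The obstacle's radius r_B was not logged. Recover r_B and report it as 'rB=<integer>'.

m = 17529
d = (2, -20);  v_rel = (1, -12),  |v_rel|² = 145
v_rel×d = (1)·(-20) − (-12)·(2) = 4
since m = R²·145 − 4²:  R² = (16 + 17529) / 145 = 121
R = √121 = 11  ⇒  r_B = 11 − 8 = 3

rB=3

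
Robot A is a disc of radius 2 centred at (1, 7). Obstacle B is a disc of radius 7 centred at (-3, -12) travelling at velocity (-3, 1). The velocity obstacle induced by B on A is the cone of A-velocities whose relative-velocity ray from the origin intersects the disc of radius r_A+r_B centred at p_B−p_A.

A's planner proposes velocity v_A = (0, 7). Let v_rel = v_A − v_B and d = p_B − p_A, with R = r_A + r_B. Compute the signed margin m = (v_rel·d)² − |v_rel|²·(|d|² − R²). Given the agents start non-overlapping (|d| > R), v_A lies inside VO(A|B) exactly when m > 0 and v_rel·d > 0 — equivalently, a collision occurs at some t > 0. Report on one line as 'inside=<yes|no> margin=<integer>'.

d = (-4, -19),  |d|² = 377;  R = 2+7 = 9,  c = 377−9² = 296
v_rel = (3, 6),  |v_rel|² = 45;  v_rel·d = (3)·(-4) + (6)·(-19) = -126
45·t² + 252·t + 296 = 0  ⇒  m = (-126)² − 45·296 = 2556
m = 2556 > 0,  v_rel·d = -126 < 0  ⇒  outside

inside=no margin=2556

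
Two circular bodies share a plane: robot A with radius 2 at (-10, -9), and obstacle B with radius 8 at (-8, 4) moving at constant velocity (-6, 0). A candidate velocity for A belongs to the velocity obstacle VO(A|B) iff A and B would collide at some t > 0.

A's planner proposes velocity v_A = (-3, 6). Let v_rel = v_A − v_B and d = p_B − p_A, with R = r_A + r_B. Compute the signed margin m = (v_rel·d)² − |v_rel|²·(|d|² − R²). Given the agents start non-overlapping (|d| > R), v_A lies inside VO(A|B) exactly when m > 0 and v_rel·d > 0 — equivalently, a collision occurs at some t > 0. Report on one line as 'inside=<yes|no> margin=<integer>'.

d = (2, 13),  |d|² = 173;  R = 2+8 = 10,  c = 173−10² = 73
v_rel = (3, 6),  |v_rel|² = 45;  v_rel·d = (3)·(2) + (6)·(13) = 84
45·t² − 168·t + 73 = 0  ⇒  m = 84² − 45·73 = 3771
m = 3771 > 0,  v_rel·d = 84 > 0  ⇒  inside

inside=yes margin=3771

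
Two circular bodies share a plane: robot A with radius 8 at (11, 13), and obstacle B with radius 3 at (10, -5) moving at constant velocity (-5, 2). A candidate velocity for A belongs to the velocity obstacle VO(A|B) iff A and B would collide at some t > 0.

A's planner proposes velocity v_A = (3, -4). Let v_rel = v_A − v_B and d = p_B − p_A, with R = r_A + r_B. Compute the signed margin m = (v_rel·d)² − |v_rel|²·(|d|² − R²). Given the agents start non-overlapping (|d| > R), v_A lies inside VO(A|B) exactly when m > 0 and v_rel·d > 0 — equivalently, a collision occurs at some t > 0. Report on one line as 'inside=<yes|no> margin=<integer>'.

d = (-1, -18),  |d|² = 325;  R = 8+3 = 11,  c = 325−11² = 204
v_rel = (8, -6),  |v_rel|² = 100;  v_rel·d = (8)·(-1) + (-6)·(-18) = 100
100·t² − 200·t + 204 = 0  ⇒  m = 100² − 100·204 = -10400
m = -10400 < 0,  v_rel·d = 100 > 0  ⇒  outside

inside=no margin=-10400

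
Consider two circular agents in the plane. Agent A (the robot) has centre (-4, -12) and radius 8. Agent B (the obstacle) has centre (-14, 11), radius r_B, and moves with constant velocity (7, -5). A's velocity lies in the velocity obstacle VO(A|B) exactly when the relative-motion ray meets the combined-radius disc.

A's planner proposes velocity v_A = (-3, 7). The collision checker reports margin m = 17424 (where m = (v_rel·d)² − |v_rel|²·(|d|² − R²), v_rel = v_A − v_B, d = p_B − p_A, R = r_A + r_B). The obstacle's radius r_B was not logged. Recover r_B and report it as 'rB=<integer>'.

m = 17424
d = (-10, 23);  v_rel = (-10, 12),  |v_rel|² = 244
v_rel×d = (-10)·(23) − (12)·(-10) = -110
since m = R²·244 − (-110)²:  R² = (12100 + 17424) / 244 = 121
R = √121 = 11  ⇒  r_B = 11 − 8 = 3

rB=3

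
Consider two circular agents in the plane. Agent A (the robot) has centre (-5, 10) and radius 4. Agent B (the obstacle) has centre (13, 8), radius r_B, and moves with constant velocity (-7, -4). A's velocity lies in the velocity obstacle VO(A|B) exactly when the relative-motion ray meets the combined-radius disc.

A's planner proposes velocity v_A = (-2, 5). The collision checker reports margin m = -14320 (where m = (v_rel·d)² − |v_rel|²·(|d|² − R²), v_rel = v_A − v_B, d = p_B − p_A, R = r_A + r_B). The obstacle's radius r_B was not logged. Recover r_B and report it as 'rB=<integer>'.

m = -14320
d = (18, -2);  v_rel = (5, 9),  |v_rel|² = 106
v_rel×d = (5)·(-2) − (9)·(18) = -172
since m = R²·106 − (-172)²:  R² = (29584 + -14320) / 106 = 144
R = √144 = 12  ⇒  r_B = 12 − 4 = 8

rB=8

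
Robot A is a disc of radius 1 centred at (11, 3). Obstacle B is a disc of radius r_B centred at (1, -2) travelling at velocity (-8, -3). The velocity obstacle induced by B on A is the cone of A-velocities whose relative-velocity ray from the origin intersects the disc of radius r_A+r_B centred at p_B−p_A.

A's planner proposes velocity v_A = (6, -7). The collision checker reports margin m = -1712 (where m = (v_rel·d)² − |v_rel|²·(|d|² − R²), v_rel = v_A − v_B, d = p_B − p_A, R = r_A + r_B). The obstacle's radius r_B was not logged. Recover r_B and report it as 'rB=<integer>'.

m = -1712
d = (-10, -5);  v_rel = (14, -4),  |v_rel|² = 212
v_rel×d = (14)·(-5) − (-4)·(-10) = -110
since m = R²·212 − (-110)²:  R² = (12100 + -1712) / 212 = 49
R = √49 = 7  ⇒  r_B = 7 − 1 = 6

rB=6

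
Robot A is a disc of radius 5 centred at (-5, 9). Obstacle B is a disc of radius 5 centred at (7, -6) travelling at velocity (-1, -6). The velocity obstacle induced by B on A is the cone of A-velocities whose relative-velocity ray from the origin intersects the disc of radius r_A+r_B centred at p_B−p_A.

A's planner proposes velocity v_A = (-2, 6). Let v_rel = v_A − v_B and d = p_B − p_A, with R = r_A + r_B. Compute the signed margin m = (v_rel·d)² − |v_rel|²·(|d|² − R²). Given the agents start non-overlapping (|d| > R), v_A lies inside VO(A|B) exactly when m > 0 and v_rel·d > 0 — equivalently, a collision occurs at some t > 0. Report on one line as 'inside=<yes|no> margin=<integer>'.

d = (12, -15),  |d|² = 369;  R = 5+5 = 10,  c = 369−10² = 269
v_rel = (-1, 12),  |v_rel|² = 145;  v_rel·d = (-1)·(12) + (12)·(-15) = -192
145·t² + 384·t + 269 = 0  ⇒  m = (-192)² − 145·269 = -2141
m = -2141 < 0,  v_rel·d = -192 < 0  ⇒  outside

inside=no margin=-2141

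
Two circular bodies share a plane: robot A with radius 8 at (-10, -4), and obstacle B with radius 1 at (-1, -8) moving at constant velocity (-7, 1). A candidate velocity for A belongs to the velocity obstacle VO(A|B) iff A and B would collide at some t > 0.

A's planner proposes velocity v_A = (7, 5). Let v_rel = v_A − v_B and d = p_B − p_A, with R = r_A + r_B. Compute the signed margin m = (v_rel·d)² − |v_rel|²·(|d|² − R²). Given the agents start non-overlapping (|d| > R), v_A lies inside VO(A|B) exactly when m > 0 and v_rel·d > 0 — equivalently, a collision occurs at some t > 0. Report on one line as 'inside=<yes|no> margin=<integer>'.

d = (9, -4),  |d|² = 97;  R = 8+1 = 9,  c = 97−9² = 16
v_rel = (14, 4),  |v_rel|² = 212;  v_rel·d = (14)·(9) + (4)·(-4) = 110
212·t² − 220·t + 16 = 0  ⇒  m = 110² − 212·16 = 8708
m = 8708 > 0,  v_rel·d = 110 > 0  ⇒  inside

inside=yes margin=8708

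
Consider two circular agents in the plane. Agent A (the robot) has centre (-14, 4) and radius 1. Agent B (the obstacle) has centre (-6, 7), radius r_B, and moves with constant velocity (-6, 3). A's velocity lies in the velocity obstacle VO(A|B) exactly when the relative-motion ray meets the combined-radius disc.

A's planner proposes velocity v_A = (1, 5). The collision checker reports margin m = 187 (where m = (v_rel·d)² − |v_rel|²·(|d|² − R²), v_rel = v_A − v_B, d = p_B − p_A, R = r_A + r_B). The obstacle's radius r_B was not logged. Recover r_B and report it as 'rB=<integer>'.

m = 187
d = (8, 3);  v_rel = (7, 2),  |v_rel|² = 53
v_rel×d = (7)·(3) − (2)·(8) = 5
since m = R²·53 − 5²:  R² = (25 + 187) / 53 = 4
R = √4 = 2  ⇒  r_B = 2 − 1 = 1

rB=1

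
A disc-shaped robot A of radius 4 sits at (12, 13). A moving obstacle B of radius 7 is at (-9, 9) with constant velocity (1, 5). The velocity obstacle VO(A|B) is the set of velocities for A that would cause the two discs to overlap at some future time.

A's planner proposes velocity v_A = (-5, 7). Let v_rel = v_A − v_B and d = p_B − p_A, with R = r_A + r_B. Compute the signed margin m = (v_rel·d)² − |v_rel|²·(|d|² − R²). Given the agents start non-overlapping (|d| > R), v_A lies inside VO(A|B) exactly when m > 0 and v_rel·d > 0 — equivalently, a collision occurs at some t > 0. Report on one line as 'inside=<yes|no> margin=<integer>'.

d = (-21, -4),  |d|² = 457;  R = 4+7 = 11,  c = 457−11² = 336
v_rel = (-6, 2),  |v_rel|² = 40;  v_rel·d = (-6)·(-21) + (2)·(-4) = 118
40·t² − 236·t + 336 = 0  ⇒  m = 118² − 40·336 = 484
m = 484 > 0,  v_rel·d = 118 > 0  ⇒  inside

inside=yes margin=484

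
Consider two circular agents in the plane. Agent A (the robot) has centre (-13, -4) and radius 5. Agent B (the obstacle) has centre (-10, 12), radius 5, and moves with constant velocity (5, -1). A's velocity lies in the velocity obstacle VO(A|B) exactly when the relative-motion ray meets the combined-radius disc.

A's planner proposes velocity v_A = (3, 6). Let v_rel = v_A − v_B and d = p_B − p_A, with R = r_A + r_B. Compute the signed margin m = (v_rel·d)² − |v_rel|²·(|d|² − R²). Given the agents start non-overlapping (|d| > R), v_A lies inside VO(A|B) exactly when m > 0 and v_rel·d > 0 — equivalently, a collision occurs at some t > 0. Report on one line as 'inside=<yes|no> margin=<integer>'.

d = (3, 16),  |d|² = 265;  R = 5+5 = 10,  c = 265−10² = 165
v_rel = (-2, 7),  |v_rel|² = 53;  v_rel·d = (-2)·(3) + (7)·(16) = 106
53·t² − 212·t + 165 = 0  ⇒  m = 106² − 53·165 = 2491
m = 2491 > 0,  v_rel·d = 106 > 0  ⇒  inside

inside=yes margin=2491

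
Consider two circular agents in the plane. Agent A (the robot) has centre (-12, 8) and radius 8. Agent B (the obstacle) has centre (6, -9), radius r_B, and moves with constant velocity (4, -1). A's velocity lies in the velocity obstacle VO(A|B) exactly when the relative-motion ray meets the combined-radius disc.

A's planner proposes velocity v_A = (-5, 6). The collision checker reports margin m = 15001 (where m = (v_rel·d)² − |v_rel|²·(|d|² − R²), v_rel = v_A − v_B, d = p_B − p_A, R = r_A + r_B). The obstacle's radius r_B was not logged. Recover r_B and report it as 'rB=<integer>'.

m = 15001
d = (18, -17);  v_rel = (-9, 7),  |v_rel|² = 130
v_rel×d = (-9)·(-17) − (7)·(18) = 27
since m = R²·130 − 27²:  R² = (729 + 15001) / 130 = 121
R = √121 = 11  ⇒  r_B = 11 − 8 = 3

rB=3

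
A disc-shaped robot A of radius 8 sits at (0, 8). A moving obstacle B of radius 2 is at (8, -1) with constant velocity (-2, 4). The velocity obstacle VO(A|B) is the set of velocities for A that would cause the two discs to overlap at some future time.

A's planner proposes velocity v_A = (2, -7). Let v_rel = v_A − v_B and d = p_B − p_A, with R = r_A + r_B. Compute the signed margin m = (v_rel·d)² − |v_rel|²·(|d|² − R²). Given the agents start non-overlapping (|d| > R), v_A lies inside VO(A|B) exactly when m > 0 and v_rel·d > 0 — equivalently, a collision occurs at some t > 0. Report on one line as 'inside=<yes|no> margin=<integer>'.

d = (8, -9),  |d|² = 145;  R = 8+2 = 10,  c = 145−10² = 45
v_rel = (4, -11),  |v_rel|² = 137;  v_rel·d = (4)·(8) + (-11)·(-9) = 131
137·t² − 262·t + 45 = 0  ⇒  m = 131² − 137·45 = 10996
m = 10996 > 0,  v_rel·d = 131 > 0  ⇒  inside

inside=yes margin=10996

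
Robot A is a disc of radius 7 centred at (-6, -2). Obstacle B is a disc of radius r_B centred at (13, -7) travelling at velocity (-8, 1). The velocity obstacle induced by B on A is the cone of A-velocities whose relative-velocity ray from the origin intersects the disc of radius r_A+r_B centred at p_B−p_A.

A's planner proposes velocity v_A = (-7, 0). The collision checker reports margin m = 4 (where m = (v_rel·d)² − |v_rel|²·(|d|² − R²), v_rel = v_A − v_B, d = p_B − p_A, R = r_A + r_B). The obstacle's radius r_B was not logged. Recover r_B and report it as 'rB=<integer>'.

m = 4
d = (19, -5);  v_rel = (1, -1),  |v_rel|² = 2
v_rel×d = (1)·(-5) − (-1)·(19) = 14
since m = R²·2 − 14²:  R² = (196 + 4) / 2 = 100
R = √100 = 10  ⇒  r_B = 10 − 7 = 3

rB=3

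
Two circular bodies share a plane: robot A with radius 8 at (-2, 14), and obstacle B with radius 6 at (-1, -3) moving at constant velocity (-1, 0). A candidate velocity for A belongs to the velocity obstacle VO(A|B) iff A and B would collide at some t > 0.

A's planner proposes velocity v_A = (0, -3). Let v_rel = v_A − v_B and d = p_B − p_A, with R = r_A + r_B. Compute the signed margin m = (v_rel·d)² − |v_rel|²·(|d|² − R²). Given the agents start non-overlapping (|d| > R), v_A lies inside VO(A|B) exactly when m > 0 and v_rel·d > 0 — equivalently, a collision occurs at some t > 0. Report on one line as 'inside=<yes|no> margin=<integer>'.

d = (1, -17),  |d|² = 290;  R = 8+6 = 14,  c = 290−14² = 94
v_rel = (1, -3),  |v_rel|² = 10;  v_rel·d = (1)·(1) + (-3)·(-17) = 52
10·t² − 104·t + 94 = 0  ⇒  m = 52² − 10·94 = 1764
m = 1764 > 0,  v_rel·d = 52 > 0  ⇒  inside

inside=yes margin=1764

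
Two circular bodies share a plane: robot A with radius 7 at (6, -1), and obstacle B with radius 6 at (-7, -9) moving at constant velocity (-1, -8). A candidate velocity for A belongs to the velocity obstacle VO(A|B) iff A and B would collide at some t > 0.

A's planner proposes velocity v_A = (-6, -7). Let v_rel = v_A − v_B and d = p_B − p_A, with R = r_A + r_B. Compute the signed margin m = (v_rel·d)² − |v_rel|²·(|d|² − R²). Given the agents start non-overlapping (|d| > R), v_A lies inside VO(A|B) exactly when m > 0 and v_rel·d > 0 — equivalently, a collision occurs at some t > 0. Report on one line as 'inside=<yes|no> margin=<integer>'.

d = (-13, -8),  |d|² = 233;  R = 7+6 = 13,  c = 233−13² = 64
v_rel = (-5, 1),  |v_rel|² = 26;  v_rel·d = (-5)·(-13) + (1)·(-8) = 57
26·t² − 114·t + 64 = 0  ⇒  m = 57² − 26·64 = 1585
m = 1585 > 0,  v_rel·d = 57 > 0  ⇒  inside

inside=yes margin=1585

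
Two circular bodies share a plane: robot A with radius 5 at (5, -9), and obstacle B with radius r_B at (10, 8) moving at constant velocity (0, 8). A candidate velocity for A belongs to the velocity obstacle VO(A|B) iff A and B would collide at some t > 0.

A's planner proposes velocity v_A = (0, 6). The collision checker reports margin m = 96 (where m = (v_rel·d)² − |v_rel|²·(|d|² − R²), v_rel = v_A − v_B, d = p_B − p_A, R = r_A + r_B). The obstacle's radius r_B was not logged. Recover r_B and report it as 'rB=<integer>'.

m = 96
d = (5, 17);  v_rel = (0, -2),  |v_rel|² = 4
v_rel×d = (0)·(17) − (-2)·(5) = 10
since m = R²·4 − 10²:  R² = (100 + 96) / 4 = 49
R = √49 = 7  ⇒  r_B = 7 − 5 = 2

rB=2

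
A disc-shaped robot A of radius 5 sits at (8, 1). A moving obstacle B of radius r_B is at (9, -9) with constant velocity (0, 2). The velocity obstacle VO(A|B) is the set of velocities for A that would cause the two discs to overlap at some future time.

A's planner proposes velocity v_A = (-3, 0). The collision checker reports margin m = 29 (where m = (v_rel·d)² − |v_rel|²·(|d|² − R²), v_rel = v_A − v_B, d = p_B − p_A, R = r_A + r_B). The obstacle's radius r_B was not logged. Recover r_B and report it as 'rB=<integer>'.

m = 29
d = (1, -10);  v_rel = (-3, -2),  |v_rel|² = 13
v_rel×d = (-3)·(-10) − (-2)·(1) = 32
since m = R²·13 − 32²:  R² = (1024 + 29) / 13 = 81
R = √81 = 9  ⇒  r_B = 9 − 5 = 4

rB=4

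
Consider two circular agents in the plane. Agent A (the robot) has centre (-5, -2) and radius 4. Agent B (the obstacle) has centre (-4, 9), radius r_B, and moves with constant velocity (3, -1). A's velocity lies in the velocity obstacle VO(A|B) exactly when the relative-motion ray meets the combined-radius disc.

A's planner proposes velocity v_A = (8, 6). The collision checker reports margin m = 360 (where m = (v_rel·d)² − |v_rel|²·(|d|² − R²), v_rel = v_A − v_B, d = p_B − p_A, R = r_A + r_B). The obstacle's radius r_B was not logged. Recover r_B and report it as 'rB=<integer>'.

m = 360
d = (1, 11);  v_rel = (5, 7),  |v_rel|² = 74
v_rel×d = (5)·(11) − (7)·(1) = 48
since m = R²·74 − 48²:  R² = (2304 + 360) / 74 = 36
R = √36 = 6  ⇒  r_B = 6 − 4 = 2

rB=2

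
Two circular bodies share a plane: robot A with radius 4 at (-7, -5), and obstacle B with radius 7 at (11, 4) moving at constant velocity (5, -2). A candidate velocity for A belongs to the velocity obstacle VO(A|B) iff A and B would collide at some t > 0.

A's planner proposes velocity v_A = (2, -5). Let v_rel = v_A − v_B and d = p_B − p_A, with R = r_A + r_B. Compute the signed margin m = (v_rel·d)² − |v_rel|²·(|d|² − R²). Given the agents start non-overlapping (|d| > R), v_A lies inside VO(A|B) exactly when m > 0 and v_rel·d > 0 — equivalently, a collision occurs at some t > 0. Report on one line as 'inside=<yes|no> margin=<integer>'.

d = (18, 9),  |d|² = 405;  R = 4+7 = 11,  c = 405−11² = 284
v_rel = (-3, -3),  |v_rel|² = 18;  v_rel·d = (-3)·(18) + (-3)·(9) = -81
18·t² + 162·t + 284 = 0  ⇒  m = (-81)² − 18·284 = 1449
m = 1449 > 0,  v_rel·d = -81 < 0  ⇒  outside

inside=no margin=1449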